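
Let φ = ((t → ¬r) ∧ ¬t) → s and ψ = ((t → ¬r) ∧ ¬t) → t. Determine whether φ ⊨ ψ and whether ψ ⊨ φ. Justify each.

[⇒] This fails. Under s = T, t = F, r = F, the left side is true but the right side is false.

[⇐] Assume the antecedent. If s is true, ((t → ¬r) ∧ ¬t) → s reduces to true regardless of the other variables. If s is false, the antecedent forces (s = F, t = T, r = F) or (s = F, t = T, r = T), and ((t → ¬r) ∧ ¬t) → s holds there. Either way ((t → ¬r) ∧ ¬t) → s holds.

The forward direction fails; the converse holds.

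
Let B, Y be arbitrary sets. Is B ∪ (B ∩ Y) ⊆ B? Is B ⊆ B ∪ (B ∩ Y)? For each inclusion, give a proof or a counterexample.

Forward inclusion. Let x ∈ B ∪ (B ∩ Y). Then either x ∈ B and x ∉ Y; or x ∈ B ∩ Y. In each case x ∈ B, so B ∪ (B ∩ Y) ⊆ B.

Reverse inclusion. Let x ∈ B. Then either x ∈ B and x ∉ Y; or x ∈ B ∩ Y. In each case x ∈ B ∪ (B ∩ Y), so B ⊆ B ∪ (B ∩ Y).

Both inclusions hold.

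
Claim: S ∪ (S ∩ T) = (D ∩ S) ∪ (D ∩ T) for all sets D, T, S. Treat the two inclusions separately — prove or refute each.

Neither inclusion holds.

Forward inclusion. This inclusion fails. Take D = ∅, T = ∅, S = {1}; then 1 ∈ S ∪ (S ∩ T) but 1 ∉ (D ∩ S) ∪ (D ∩ T).

Reverse inclusion. This inclusion fails. Take D = {1}, T = {1}, S = ∅; then 1 ∈ (D ∩ S) ∪ (D ∩ T) but 1 ∉ S ∪ (S ∩ T).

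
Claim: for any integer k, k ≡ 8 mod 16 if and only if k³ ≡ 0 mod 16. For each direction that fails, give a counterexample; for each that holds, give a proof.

(⇒) holds; (⇐) fails.

[⇒] Suppose k ≡ 8 mod 16. Write k = 16j + 8. Then (16j + 8)³ = 4096j³ + 6144j² + 3072j + 512 = 16(256j³ + 384j² + 192j + 32) + 0, so k³ ≡ 0 (mod 16).

[⇐] This fails: take k = 0. Then 0³ = 0 ≡ 0 (mod 16), yet 0 ≡ 0 (mod 16), not 8.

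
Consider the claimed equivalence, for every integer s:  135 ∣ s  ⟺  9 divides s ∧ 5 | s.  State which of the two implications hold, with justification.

Only the forward implication holds.

[⇒] If 135 ∣ s, write s = 135q. Since 135 = 15·9, s = 9·(15q), so 9 ∣ s; and since 135 = 27·5, s = 5·(27q), so 5 ∣ s.

[⇐] This fails: take s = 45. Both 9 ∣ 45 and 5 ∣ 45, yet 45 is not a multiple of 135 (since 45 = 0·135 + 45), so 135 ∤ 45.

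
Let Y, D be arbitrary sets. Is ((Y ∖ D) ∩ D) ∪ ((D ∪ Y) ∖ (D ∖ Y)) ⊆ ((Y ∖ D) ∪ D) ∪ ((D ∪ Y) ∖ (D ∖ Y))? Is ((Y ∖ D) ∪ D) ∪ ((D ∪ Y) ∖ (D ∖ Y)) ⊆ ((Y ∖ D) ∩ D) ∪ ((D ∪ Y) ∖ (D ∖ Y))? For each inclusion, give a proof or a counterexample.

(⊆) Let x ∈ ((Y ∖ D) ∩ D) ∪ ((D ∪ Y) ∖ (D ∖ Y)). Then either x ∈ Y and x ∉ D; or x ∈ Y ∩ D. In each case x ∈ ((Y ∖ D) ∪ D) ∪ ((D ∪ Y) ∖ (D ∖ Y)), so ((Y ∖ D) ∩ D) ∪ ((D ∪ Y) ∖ (D ∖ Y)) ⊆ ((Y ∖ D) ∪ D) ∪ ((D ∪ Y) ∖ (D ∖ Y)).

(⊇) This inclusion fails. Take Y = ∅, D = {1}; then 1 ∈ ((Y ∖ D) ∪ D) ∪ ((D ∪ Y) ∖ (D ∖ Y)) but 1 ∉ ((Y ∖ D) ∩ D) ∪ ((D ∪ Y) ∖ (D ∖ Y)).

Only the forward inclusion holds.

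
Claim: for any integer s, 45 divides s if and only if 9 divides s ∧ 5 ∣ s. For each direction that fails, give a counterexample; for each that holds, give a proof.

Both directions hold; the statement is true.

[⇐] Suppose 9 ∣ s and 5 ∣ s. Any common multiple of 9 and 5 is a multiple of their lcm; here gcd(9, 5) = 1, so lcm(9, 5) = 9·5 = 45, so 45 ∣ s.

[⇒] If 45 ∣ s, write s = 45q. Since 45 = 5·9, s = 9·(5q), so 9 ∣ s; and since 45 = 9·5, s = 5·(9q), so 5 ∣ s.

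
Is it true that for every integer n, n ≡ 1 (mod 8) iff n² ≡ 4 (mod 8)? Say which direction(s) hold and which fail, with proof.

(⟹) This fails: take n = 1. Then 1 ≡ 1 (mod 8), but 1² = 1 ≡ 1 (mod 8), not 4.

(⟸) This fails: take n = 2. Then 2² = 4 ≡ 4 (mod 8), yet 2 ≡ 2 (mod 8), not 1.

Neither direction holds.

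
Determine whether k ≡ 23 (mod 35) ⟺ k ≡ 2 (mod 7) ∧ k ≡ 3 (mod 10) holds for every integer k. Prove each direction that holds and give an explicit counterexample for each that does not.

[⇒] This fails: k = 58 gives 58 ≡ 23 (mod 35) but 58 ≡ 8 (mod 10), so the conjunction on the right does not hold.

[⇐] Conversely, if k ≡ 2 (mod 7) and k ≡ 3 (mod 10), then by the Chinese remainder theorem k ≡ 23 (mod 70). Since 23 ≡ 23 (mod 35) and 35 ∣ 70, we get k ≡ 23 (mod 35).

Only the converse holds.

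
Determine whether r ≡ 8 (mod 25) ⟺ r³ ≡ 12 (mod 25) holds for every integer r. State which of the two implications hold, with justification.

(⇒) Suppose r ≡ 8 (mod 25). Write r = 25j + 8. Then (25j + 8)³ = 15625j³ + 15000j² + 4800j + 512 = 25(625j³ + 600j² + 192j + 20) + 12, so r³ ≡ 12 (mod 25).

(⇐) Conversely, suppose r³ ≡ 12 (mod 25). The only residue r in {0, …, 24} with r³ ≡ 12 (mod 25) is r = 8, so r ≡ 8 (mod 25).

Both directions hold.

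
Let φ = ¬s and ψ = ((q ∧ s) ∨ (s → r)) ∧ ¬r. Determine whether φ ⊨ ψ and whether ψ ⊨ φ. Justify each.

(⇒) fails and (⇐) fails.

(⇒) This fails. Under q = F, s = F, r = T, the left side is true but the right side is false.

(⇐) This fails. Under q = T, s = T, r = F, the left side is false but the right side is true.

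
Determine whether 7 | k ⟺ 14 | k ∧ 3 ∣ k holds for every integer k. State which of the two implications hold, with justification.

(⇒) fails; (⇐) holds.

(⟹) This fails: take k = 7. Certainly 7 ∣ 7, but 14 ∤ 7.

(⟸) Suppose 14 ∣ k and 3 ∣ k. Any common multiple of 14 and 3 is a multiple of their lcm; here gcd(14, 3) = 1, so lcm(14, 3) = 14·3 = 42, so 42 ∣ k. Since 7 ∣ 42, it follows that 7 ∣ k.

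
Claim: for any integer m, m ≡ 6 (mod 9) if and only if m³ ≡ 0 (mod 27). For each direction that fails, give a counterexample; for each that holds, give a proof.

Only the forward direction holds.

(⟹) Suppose m ≡ 6 (mod 9). Working modulo 27, m ∈ {6, 15, 24}; for each such r, r³ ≡ 0 (mod 27).

(⟸) This fails: take m = 0. Then 0³ = 0 ≡ 0 (mod 27), yet 0 ≡ 0 (mod 9), not 6.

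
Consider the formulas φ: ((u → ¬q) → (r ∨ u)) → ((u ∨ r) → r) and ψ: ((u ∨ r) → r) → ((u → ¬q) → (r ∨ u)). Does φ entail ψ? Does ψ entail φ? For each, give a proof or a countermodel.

[⇒] This fails. Under r = F, u = F, q = F, the left side is true but the right side is false.

[⇐] This fails. Under r = F, u = T, q = F, the left side is false but the right side is true.

(⇒) fails and (⇐) fails.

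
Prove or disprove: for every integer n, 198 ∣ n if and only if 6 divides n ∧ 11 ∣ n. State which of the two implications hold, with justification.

[⇐] This fails: take n = 66. Both 6 ∣ 66 and 11 ∣ 66, yet 66 is not a multiple of 198 (since 66 = 0·198 + 66), so 198 ∤ 66.

[⇒] If 198 ∣ n, write n = 198q. Since 198 = 33·6, n = 6·(33q), so 6 ∣ n; and since 198 = 18·11, n = 11·(18q), so 11 ∣ n.

Only the forward direction holds.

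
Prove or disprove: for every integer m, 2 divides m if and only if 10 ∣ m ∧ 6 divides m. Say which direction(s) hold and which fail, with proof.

Not equivalent: only (⇐) holds.

(⇒) This fails: take m = 2. Certainly 2 ∣ 2, but 10 ∤ 2.

(⇐) Suppose 10 ∣ m and 6 ∣ m. Any common multiple of 10 and 6 is a multiple of their lcm; here lcm(10, 6) = 10·6/gcd(10, 6) = 60/2 = 30, so 30 ∣ m. Since 2 ∣ 30, it follows that 2 ∣ m.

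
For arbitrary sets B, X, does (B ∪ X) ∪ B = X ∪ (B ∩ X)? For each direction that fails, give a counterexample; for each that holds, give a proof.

(⊆) fails; (⊇) holds.

(⟸) Let x ∈ X ∪ (B ∩ X). Then either x ∈ X and x ∉ B; or x ∈ B ∩ X. In each case x ∈ (B ∪ X) ∪ B, so X ∪ (B ∩ X) ⊆ (B ∪ X) ∪ B.

(⟹) This inclusion fails. Take B = {1}, X = ∅; then 1 ∈ (B ∪ X) ∪ B but 1 ∉ X ∪ (B ∩ X).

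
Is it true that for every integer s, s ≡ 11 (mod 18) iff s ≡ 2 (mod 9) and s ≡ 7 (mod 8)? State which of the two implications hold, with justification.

(⟸) If s ≡ 2 (mod 9) and s ≡ 7 (mod 8), then by the Chinese remainder theorem s ≡ 47 (mod 72). Since 47 ≡ 11 (mod 18) and 18 ∣ 72, we get s ≡ 11 (mod 18).

(⟹) This fails: s = 65 gives 65 ≡ 11 (mod 18) but 65 ≡ 1 (mod 8), so the conjunction on the right does not hold.

Not equivalent: only (⇐) holds.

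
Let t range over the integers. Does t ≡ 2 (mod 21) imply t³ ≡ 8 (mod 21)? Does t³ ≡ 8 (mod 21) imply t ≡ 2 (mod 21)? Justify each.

Converse. This fails: take t = 8. Then 8³ = 512 ≡ 8 (mod 21), yet 8 ≡ 8 (mod 21), not 2.

Forward direction. Suppose t ≡ 2 (mod 21). Write t = 21j + 2. Then (21j + 2)³ = 9261j³ + 2646j² + 252j + 8 = 21(441j³ + 126j² + 12j) + 8, so t³ ≡ 8 (mod 21).

The forward direction holds; the converse fails.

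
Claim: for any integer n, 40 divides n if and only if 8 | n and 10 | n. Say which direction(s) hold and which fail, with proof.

[⇒] If 40 ∣ n, write n = 40q. Since 40 = 5·8, n = 8·(5q), so 8 ∣ n; and since 40 = 4·10, n = 10·(4q), so 10 ∣ n.

[⇐] Suppose 8 ∣ n and 10 ∣ n. Any common multiple of 8 and 10 is a multiple of their lcm; here lcm(8, 10) = 8·10/gcd(8, 10) = 80/2 = 40, so 40 ∣ n.

Equivalent; both directions hold.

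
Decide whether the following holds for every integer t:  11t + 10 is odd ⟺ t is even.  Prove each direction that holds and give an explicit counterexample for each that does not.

(→) This fails: t = 7 gives 11t + 10 = 87, which is odd, but 7 is odd, not even.

(←) This also fails: t = 6 is even, but 11t + 10 = 76 is even, not odd.

Neither direction holds.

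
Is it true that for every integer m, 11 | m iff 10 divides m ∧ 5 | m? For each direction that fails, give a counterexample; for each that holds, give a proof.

Neither direction holds.

Forward direction. This fails: take m = 11. Certainly 11 ∣ 11, but 10 ∤ 11.

Converse. This fails: take m = 10. Both 10 ∣ 10 and 5 ∣ 10, yet 10 is not a multiple of 11 (since 10 = 0·11 + 10), so 11 ∤ 10.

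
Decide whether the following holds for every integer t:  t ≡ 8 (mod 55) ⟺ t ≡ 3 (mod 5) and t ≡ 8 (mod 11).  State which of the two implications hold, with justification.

Both implications hold.

(→) Suppose t ≡ 8 (mod 55); write t = 55j + 8. Since 5 ∣ 55, reducing mod 5 gives t ≡ 8 ≡ 3 (mod 5); since 11 ∣ 55, reducing mod 11 gives t ≡ 8 (mod 11).

(←) Conversely, if t ≡ 3 (mod 5) and t ≡ 8 (mod 11), then by the Chinese remainder theorem t ≡ 8 (mod 55). This is exactly t ≡ 8 (mod 55).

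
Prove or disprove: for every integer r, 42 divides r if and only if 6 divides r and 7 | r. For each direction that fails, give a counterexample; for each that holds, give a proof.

(→) If 42 ∣ r, write r = 42q. Since 42 = 7·6, r = 6·(7q), so 6 ∣ r; and since 42 = 6·7, r = 7·(6q), so 7 ∣ r.

(←) Suppose 6 ∣ r and 7 ∣ r. Any common multiple of 6 and 7 is a multiple of their lcm; here gcd(6, 7) = 1, so lcm(6, 7) = 6·7 = 42, so 42 ∣ r.

Equivalent; both directions hold.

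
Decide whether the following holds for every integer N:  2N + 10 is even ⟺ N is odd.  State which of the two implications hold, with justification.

Only the converse holds.

(⇒) This fails: take N = 6. Then 2N + 10 = 22, which is even, yet N = 6 is even, not odd.

(⇐) Suppose N is odd. Since 2 is even, 2N is even for every N, so 2N + 10 has the same parity as 10, which is even. Hence 2N + 10 is even.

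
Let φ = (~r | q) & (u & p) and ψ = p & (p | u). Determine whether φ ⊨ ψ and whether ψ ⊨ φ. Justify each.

Only the forward implication holds.

Forward direction. Assume the antecedent. If p is true, p & (p | u) reduces to true regardless of the other variables. If p is false, the antecedent cannot hold. Either way p & (p | u) holds.

Converse. This fails. Under p = T, q = F, u = F, r = F, the left side is false but the right side is true.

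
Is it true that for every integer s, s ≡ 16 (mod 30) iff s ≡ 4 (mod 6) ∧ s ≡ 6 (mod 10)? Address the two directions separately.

[⇐] If s ≡ 4 (mod 6) and s ≡ 6 (mod 10), then by the Chinese remainder theorem s ≡ 16 (mod 30). This is exactly s ≡ 16 (mod 30).

[⇒] Suppose s ≡ 16 (mod 30); write s = 30j + 16. Since 6 ∣ 30, reducing mod 6 gives s ≡ 16 ≡ 4 (mod 6); since 10 ∣ 30, reducing mod 10 gives s ≡ 16 ≡ 6 (mod 10).

Both directions hold.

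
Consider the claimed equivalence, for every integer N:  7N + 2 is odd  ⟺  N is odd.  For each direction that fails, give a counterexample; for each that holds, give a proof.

Both directions hold; the statement is true.

[⇒] Suppose 7N + 2 is odd. Since 7 is odd, 7N and N have the same parity, so 7N + 2 ≡ N + 2 (mod 2). As 2 is even, 7N + 2 is odd exactly when N is odd. Thus N is odd.

[⇐] Conversely, suppose N is odd; write N = 2j + 1. Then 7N + 2 = 7·(2j + 1) + 2 = 2·7j + 9, which is odd.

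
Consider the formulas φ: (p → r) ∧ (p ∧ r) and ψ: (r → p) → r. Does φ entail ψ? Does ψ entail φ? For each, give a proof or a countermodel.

[⇒] Assume the antecedent. If r is true, (r → p) → r reduces to true regardless of the other variables. If r is false, the antecedent cannot hold. Either way (r → p) → r holds.

[⇐] This fails. Under r = T, p = F, the left side is false but the right side is true.

Only the forward direction holds.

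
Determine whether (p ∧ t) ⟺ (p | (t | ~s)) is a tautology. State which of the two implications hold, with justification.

Only the forward implication holds.

Forward direction. Assume the antecedent. If t is true, p | (t | ~s) reduces to true regardless of the other variables. If t is false, the antecedent cannot hold. Either way p | (t | ~s) holds.

Converse. This fails. Under t = F, p = F, s = F, the left side is false but the right side is true.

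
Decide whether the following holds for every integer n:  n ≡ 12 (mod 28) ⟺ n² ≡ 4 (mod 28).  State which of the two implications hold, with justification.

[⇒] Suppose n ≡ 12 (mod 28). Write n = 28j + 12. Then (28j + 12)² = 784j² + 672j + 144 = 28(28j² + 24j + 5) + 4, so n² ≡ 4 (mod 28).

[⇐] This fails: take n = 2. Then 2² = 4 ≡ 4 (mod 28), yet 2 ≡ 2 (mod 28), not 12.

The forward direction holds; the converse fails.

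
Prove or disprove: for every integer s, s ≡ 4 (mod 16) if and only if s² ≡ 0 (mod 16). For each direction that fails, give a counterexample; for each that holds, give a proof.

(⇒) holds; (⇐) fails.

Forward direction. Suppose s ≡ 4 (mod 16). Write s = 16j + 4. Then (16j + 4)² = 256j² + 128j + 16 = 16(16j² + 8j + 1) + 0, so s² ≡ 0 (mod 16).

Converse. This fails: take s = 0. Then 0² = 0 ≡ 0 (mod 16), yet 0 ≡ 0 (mod 16), not 4.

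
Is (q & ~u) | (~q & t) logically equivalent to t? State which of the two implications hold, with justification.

Forward direction. This fails. Under q = T, u = F, t = F, the left side is true but the right side is false.

Converse. This fails. Under q = T, u = T, t = T, the left side is false but the right side is true.

Both directions fail.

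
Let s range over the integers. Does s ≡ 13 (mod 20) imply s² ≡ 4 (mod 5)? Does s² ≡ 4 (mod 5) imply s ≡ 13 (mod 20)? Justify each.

(⇐) This fails: take s = 2. Then 2² = 4 ≡ 4 (mod 5), yet 2 ≡ 2 (mod 20), not 13.

(⇒) Suppose s ≡ 13 (mod 20). Then s² ≡ 13² = 169 (mod 20), and since 5 ∣ 20, also s² ≡ 4 (mod 5).

(⇒) holds; (⇐) fails.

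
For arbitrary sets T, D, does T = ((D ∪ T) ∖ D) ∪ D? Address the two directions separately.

(⟸) This inclusion fails. Take T = ∅, D = {1}; then 1 ∈ ((D ∪ T) ∖ D) ∪ D but 1 ∉ T.

(⟹) Let x ∈ T. Then either x ∈ T and x ∉ D; or x ∈ T ∩ D. In each case x ∈ ((D ∪ T) ∖ D) ∪ D, so T ⊆ ((D ∪ T) ∖ D) ∪ D.

The sets are not equal: only the forward inclusion holds.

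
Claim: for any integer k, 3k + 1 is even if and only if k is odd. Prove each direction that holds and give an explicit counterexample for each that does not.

(→) Suppose 3k + 1 is even. Since 3 is odd, 3k and k have the same parity, so 3k + 1 ≡ k + 1 (mod 2). As 1 is odd, 3k + 1 is even exactly when k is odd. Thus k is odd.

(←) Conversely, suppose k is odd; write k = 2j + 1. Then 3k + 1 = 3·(2j + 1) + 1 = 2·3j + 4, which is even.

Both directions hold; the statement is true.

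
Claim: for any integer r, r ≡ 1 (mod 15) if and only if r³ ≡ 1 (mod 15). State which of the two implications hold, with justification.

[⇒] Suppose r ≡ 1 (mod 15). Write r = 15j + 1. Then (15j + 1)³ = 3375j³ + 675j² + 45j + 1 = 15(225j³ + 45j² + 3j) + 1, so r³ ≡ 1 (mod 15).

[⇐] Conversely, suppose r³ ≡ 1 (mod 15). The only residue r in {0, …, 14} with r³ ≡ 1 (mod 15) is r = 1, so r ≡ 1 (mod 15).

Both directions hold; the statement is true.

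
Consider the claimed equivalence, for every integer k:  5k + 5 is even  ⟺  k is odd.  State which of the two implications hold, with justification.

[⇒] Suppose 5k + 5 is even. Since 5 is odd, 5k and k have the same parity, so 5k + 5 ≡ k + 5 (mod 2). As 5 is odd, 5k + 5 is even exactly when k is odd. Thus k is odd.

[⇐] Conversely, suppose k is odd; write k = 2j + 1. Then 5k + 5 = 5·(2j + 1) + 5 = 2·5j + 10, which is even.

Equivalent; both directions hold.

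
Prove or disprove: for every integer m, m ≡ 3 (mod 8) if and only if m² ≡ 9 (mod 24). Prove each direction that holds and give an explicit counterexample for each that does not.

(⇒) fails and (⇐) fails.

(→) This fails: take m = 11. Then 11 ≡ 3 (mod 8), but 11² = 121 ≡ 1 (mod 24), not 9.

(←) This fails: take m = 9. Then 9² = 81 ≡ 9 (mod 24), yet 9 ≡ 1 (mod 8), not 3.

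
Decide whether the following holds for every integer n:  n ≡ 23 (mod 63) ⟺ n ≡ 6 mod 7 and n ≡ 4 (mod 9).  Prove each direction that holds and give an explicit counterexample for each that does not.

(→) This fails: n = 23 gives 23 ≡ 23 (mod 63) but 23 ≡ 2 (mod 7), so the conjunction on the right does not hold.

(←) This fails: n = 13 satisfies both congruences on the right (13 ≡ 6 mod 7 and 13 ≡ 4 mod 9) yet 13 ≡ 13 (mod 63), not 23.

Both directions fail.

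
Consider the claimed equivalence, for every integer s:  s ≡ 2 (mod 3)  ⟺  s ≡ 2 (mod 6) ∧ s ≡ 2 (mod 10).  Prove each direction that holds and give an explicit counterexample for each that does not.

The forward direction fails; the converse holds.

Forward direction. This fails: s = 5 gives 5 ≡ 2 (mod 3) but 5 ≡ 5 (mod 6), so the conjunction on the right does not hold.

Converse. If s ≡ 2 (mod 6) and s ≡ 2 (mod 10), then by the Chinese remainder theorem s ≡ 2 (mod 30). Since 2 ≡ 2 (mod 3) and 3 ∣ 30, we get s ≡ 2 (mod 3).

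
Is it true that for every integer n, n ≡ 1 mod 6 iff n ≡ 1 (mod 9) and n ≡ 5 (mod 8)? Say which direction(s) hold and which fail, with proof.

The forward direction fails; the converse holds.

Forward direction. This fails: n = 1 gives 1 ≡ 1 (mod 6) but 1 ≡ 1 (mod 8), so the conjunction on the right does not hold.

Converse. If n ≡ 1 (mod 9) and n ≡ 5 (mod 8), then by the Chinese remainder theorem n ≡ 37 (mod 72). Since 37 ≡ 1 (mod 6) and 6 ∣ 72, we get n ≡ 1 (mod 6).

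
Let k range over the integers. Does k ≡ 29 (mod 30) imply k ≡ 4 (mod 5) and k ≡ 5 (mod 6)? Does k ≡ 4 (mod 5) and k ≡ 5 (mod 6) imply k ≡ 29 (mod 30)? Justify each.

[⇒] Suppose k ≡ 29 (mod 30); write k = 30j + 29. Since 5 ∣ 30, reducing mod 5 gives k ≡ 29 ≡ 4 (mod 5); since 6 ∣ 30, reducing mod 6 gives k ≡ 29 ≡ 5 (mod 6).

[⇐] Conversely, if k ≡ 4 (mod 5) and k ≡ 5 (mod 6), then by the Chinese remainder theorem k ≡ 29 (mod 30). This is exactly k ≡ 29 (mod 30).

The biconditional holds.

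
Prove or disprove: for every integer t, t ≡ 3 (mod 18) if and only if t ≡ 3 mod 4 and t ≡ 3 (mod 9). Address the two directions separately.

[⇐] If t ≡ 3 (mod 4) and t ≡ 3 (mod 9), then by the Chinese remainder theorem t ≡ 3 (mod 36). Since 3 ≡ 3 (mod 18) and 18 ∣ 36, we get t ≡ 3 (mod 18).

[⇒] This fails: t = 21 gives 21 ≡ 3 (mod 18) but 21 ≡ 1 (mod 4), so the conjunction on the right does not hold.

Only the converse holds.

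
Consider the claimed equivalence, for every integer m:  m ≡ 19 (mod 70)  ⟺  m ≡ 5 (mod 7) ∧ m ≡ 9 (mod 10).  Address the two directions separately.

[⇐] If m ≡ 5 (mod 7) and m ≡ 9 (mod 10), then by the Chinese remainder theorem m ≡ 19 (mod 70). This is exactly m ≡ 19 (mod 70).

[⇒] Suppose m ≡ 19 (mod 70); write m = 70j + 19. Since 7 ∣ 70, reducing mod 7 gives m ≡ 19 ≡ 5 (mod 7); since 10 ∣ 70, reducing mod 10 gives m ≡ 19 ≡ 9 (mod 10).

The biconditional holds.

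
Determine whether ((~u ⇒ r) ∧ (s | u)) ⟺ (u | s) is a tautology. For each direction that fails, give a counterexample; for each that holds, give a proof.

(⇒) holds; (⇐) fails.

(⇒) Assume the antecedent. If u is true, u | s reduces to true regardless of the other variables. If u is false, the antecedent forces (u = F, s = T, r = T), and u | s holds there. Either way u | s holds.

(⇐) This fails. Under u = F, s = T, r = F, the left side is false but the right side is true.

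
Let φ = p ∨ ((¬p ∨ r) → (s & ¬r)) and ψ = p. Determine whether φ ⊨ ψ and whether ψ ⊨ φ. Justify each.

(→) This fails. Under s = T, p = F, r = F, the left side is true but the right side is false.

(←) Assume the antecedent. If s is true, the antecedent forces (s = T, p = T, r = F) or (s = T, p = T, r = T), and p ∨ ((¬p ∨ r) → (s & ¬r)) holds there. If s is false, the antecedent forces (s = F, p = T, r = F) or (s = F, p = T, r = T), and p ∨ ((¬p ∨ r) → (s & ¬r)) holds there. Either way p ∨ ((¬p ∨ r) → (s & ¬r)) holds.

Only the converse holds.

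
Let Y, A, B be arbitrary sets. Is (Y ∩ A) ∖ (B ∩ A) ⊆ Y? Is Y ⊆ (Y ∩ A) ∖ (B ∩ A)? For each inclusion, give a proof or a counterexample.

The sets are not equal: only the forward inclusion holds.

(⊆) Let x ∈ (Y ∩ A) ∖ (B ∩ A). Then x ∈ Y ∩ A and x ∉ B, from which x ∈ Y.

(⊇) This inclusion fails. Take Y = {1}, A = ∅, B = ∅; then 1 ∈ Y but 1 ∉ (Y ∩ A) ∖ (B ∩ A).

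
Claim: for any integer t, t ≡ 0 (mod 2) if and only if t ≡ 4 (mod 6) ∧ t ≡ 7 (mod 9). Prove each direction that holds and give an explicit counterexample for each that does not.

Only the converse holds.

(⟹) This fails: t = 0 gives 0 ≡ 0 (mod 2) but 0 ≡ 0 (mod 6), so the conjunction on the right does not hold.

(⟸) Conversely, if t ≡ 4 (mod 6) and t ≡ 7 (mod 9), then by the Chinese remainder theorem t ≡ 16 (mod 18). Since 16 ≡ 0 (mod 2) and 2 ∣ 18, we get t ≡ 0 (mod 2).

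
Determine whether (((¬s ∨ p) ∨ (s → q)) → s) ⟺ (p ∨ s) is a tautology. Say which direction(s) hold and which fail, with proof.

Only the forward implication holds.

(←) This fails. Under q = F, s = F, p = T, the left side is false but the right side is true.

(→) Assume the antecedent. If q is true, the antecedent forces (q = T, s = T, p = F) or (q = T, s = T, p = T), and p ∨ s holds there. If q is false, the antecedent forces (q = F, s = T, p = F) or (q = F, s = T, p = T), and p ∨ s holds there. Either way p ∨ s holds.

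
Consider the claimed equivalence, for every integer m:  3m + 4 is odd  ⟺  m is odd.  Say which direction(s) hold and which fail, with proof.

(⇒) Suppose 3m + 4 is odd. Since 3 is odd, 3m and m have the same parity, so 3m + 4 ≡ m + 4 (mod 2). As 4 is even, 3m + 4 is odd exactly when m is odd. Thus m is odd.

(⇐) Conversely, suppose m is odd; write m = 2j + 1. Then 3m + 4 = 3·(2j + 1) + 4 = 2·3j + 7, which is odd.

Both directions hold.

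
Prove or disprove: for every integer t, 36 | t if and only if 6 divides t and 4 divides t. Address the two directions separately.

Not equivalent: only (⇒) holds.

[⇒] If 36 ∣ t, write t = 36q. Since 36 = 6·6, t = 6·(6q), so 6 ∣ t; and since 36 = 9·4, t = 4·(9q), so 4 ∣ t.

[⇐] This fails: take t = 12. Both 6 ∣ 12 and 4 ∣ 12, yet 12 is not a multiple of 36 (since 12 = 0·36 + 12), so 36 ∤ 12.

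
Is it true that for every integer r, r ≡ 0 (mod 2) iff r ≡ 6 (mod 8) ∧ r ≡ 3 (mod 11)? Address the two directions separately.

Forward direction. This fails: r = 0 gives 0 ≡ 0 (mod 2) but 0 ≡ 0 (mod 8), so the conjunction on the right does not hold.

Converse. If r ≡ 6 (mod 8) and r ≡ 3 (mod 11), then by the Chinese remainder theorem r ≡ 14 (mod 88). Since 14 ≡ 0 (mod 2) and 2 ∣ 88, we get r ≡ 0 (mod 2).

(⇒) fails; (⇐) holds.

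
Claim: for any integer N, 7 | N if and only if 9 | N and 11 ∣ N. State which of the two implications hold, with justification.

Neither direction holds.

(→) This fails: take N = 7. Certainly 7 ∣ 7, but 9 ∤ 7.

(←) This fails: take N = 99. Both 9 ∣ 99 and 11 ∣ 99, yet 99 is not a multiple of 7 (since 99 = 14·7 + 1), so 7 ∤ 99.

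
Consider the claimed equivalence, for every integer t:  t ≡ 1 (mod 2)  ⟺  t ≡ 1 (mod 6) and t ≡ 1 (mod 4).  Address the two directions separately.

(⇒) fails; (⇐) holds.

(⇒) This fails: t = 3 gives 3 ≡ 1 (mod 2) but 3 ≡ 3 (mod 6), so the conjunction on the right does not hold.

(⇐) Conversely, if t ≡ 1 (mod 6) and t ≡ 1 (mod 4), then by the Chinese remainder theorem t ≡ 1 (mod 12). Since 1 ≡ 1 (mod 2) and 2 ∣ 12, we get t ≡ 1 (mod 2).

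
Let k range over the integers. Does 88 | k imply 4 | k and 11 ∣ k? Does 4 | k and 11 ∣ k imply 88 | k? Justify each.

Only the forward implication holds.

(→) If 88 ∣ k, write k = 88q. Since 88 = 22·4, k = 4·(22q), so 4 ∣ k; and since 88 = 8·11, k = 11·(8q), so 11 ∣ k.

(←) This fails: take k = 44. Both 4 ∣ 44 and 11 ∣ 44, yet 44 is not a multiple of 88 (since 44 = 0·88 + 44), so 88 ∤ 44.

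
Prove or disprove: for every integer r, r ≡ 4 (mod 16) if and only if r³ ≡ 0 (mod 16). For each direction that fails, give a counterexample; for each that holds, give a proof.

Only the forward implication holds.

(→) Suppose r ≡ 4 (mod 16). Write r = 16j + 4. Then (16j + 4)³ = 4096j³ + 3072j² + 768j + 64 = 16(256j³ + 192j² + 48j + 4) + 0, so r³ ≡ 0 (mod 16).

(←) This fails: take r = 0. Then 0³ = 0 ≡ 0 (mod 16), yet 0 ≡ 0 (mod 16), not 4.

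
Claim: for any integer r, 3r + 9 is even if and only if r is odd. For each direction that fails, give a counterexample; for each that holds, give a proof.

Equivalent; both directions hold.

(→) Suppose 3r + 9 is even. Since 3 is odd, 3r and r have the same parity, so 3r + 9 ≡ r + 9 (mod 2). As 9 is odd, 3r + 9 is even exactly when r is odd. Thus r is odd.

(←) Conversely, suppose r is odd; write r = 2j + 1. Then 3r + 9 = 3·(2j + 1) + 9 = 2·3j + 12, which is even.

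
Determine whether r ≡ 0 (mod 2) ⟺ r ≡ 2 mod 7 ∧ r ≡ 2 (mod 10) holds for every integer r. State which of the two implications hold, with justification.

[⇒] This fails: r = 0 gives 0 ≡ 0 (mod 2) but 0 ≡ 0 (mod 7), so the conjunction on the right does not hold.

[⇐] Conversely, if r ≡ 2 (mod 7) and r ≡ 2 (mod 10), then by the Chinese remainder theorem r ≡ 2 (mod 70). Since 2 ≡ 0 (mod 2) and 2 ∣ 70, we get r ≡ 0 (mod 2).

Only the converse holds.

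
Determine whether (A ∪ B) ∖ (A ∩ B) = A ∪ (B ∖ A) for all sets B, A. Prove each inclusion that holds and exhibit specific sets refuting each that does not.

The sets are not equal: only the forward inclusion holds.

Forward inclusion. Let x ∈ (A ∪ B) ∖ (A ∩ B). Then either x ∈ B and x ∉ A; or x ∈ A and x ∉ B. In each case x ∈ A ∪ (B ∖ A), so (A ∪ B) ∖ (A ∩ B) ⊆ A ∪ (B ∖ A).

Reverse inclusion. This inclusion fails. Take B = {1}, A = {1}; then 1 ∈ A ∪ (B ∖ A) but 1 ∉ (A ∪ B) ∖ (A ∩ B).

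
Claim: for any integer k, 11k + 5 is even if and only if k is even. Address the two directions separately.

Neither direction holds.

(⇒) This fails: k = 5 gives 11k + 5 = 60, which is even, but 5 is odd, not even.

(⇐) This also fails: k = 0 is even, but 11k + 5 = 5 is odd, not even.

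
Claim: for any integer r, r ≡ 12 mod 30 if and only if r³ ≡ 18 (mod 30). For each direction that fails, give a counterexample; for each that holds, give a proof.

(→) Suppose r ≡ 12 mod 30. Write r = 30j + 12. Then (30j + 12)³ = 27000j³ + 32400j² + 12960j + 1728 = 30(900j³ + 1080j² + 432j + 57) + 18, so r³ ≡ 18 (mod 30).

(←) Conversely, suppose r³ ≡ 18 (mod 30). The only residue r in {0, …, 29} with r³ ≡ 18 (mod 30) is r = 12, so r ≡ 12 (mod 30).

Equivalent; both directions hold.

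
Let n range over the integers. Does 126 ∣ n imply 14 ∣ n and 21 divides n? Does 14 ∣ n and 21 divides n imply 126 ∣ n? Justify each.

(⇒) holds; (⇐) fails.

Forward direction. If 126 ∣ n, write n = 126q. Since 126 = 9·14, n = 14·(9q), so 14 ∣ n; and since 126 = 6·21, n = 21·(6q), so 21 ∣ n.

Converse. This fails: take n = 42. Both 14 ∣ 42 and 21 ∣ 42, yet 42 is not a multiple of 126 (since 42 = 0·126 + 42), so 126 ∤ 42.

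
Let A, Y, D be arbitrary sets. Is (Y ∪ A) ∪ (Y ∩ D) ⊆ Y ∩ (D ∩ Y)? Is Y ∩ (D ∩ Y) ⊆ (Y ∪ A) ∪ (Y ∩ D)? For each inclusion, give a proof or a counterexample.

(⊆) This inclusion fails. Take A = {1}, Y = ∅, D = ∅; then 1 ∈ (Y ∪ A) ∪ (Y ∩ D) but 1 ∉ Y ∩ (D ∩ Y).

(⊇) Let x ∈ Y ∩ (D ∩ Y). Then either x ∈ Y ∩ D and x ∉ A; or x ∈ A ∩ Y ∩ D. In each case x ∈ (Y ∪ A) ∪ (Y ∩ D), so Y ∩ (D ∩ Y) ⊆ (Y ∪ A) ∪ (Y ∩ D).

(⊆) fails; (⊇) holds.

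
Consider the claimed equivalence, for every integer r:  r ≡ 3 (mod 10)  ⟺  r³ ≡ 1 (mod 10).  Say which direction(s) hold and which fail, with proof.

[⇒] This fails: take r = 3. Then 3 ≡ 3 (mod 10), but 3³ = 27 ≡ 7 (mod 10), not 1.

[⇐] This fails: take r = 1. Then 1³ = 1 ≡ 1 (mod 10), yet 1 ≡ 1 (mod 10), not 3.

(⇒) fails and (⇐) fails.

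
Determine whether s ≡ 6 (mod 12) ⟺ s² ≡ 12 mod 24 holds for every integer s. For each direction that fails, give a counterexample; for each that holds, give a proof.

(⟸) The residues r modulo 24 with r² ≡ 12 (mod 24) are exactly {6, 18}, and each is ≡ 6 (mod 12).

(⟹) Suppose s ≡ 6 (mod 12). Working modulo 24, s ∈ {6, 18}; for each such r, r² ≡ 12 (mod 24).

Both implications hold.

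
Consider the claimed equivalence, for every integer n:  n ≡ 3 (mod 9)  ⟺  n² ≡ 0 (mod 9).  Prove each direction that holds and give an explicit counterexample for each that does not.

[⇒] Suppose n ≡ 3 (mod 9). Write n = 9j + 3. Then (9j + 3)² = 81j² + 54j + 9 = 9(9j² + 6j + 1) + 0, so n² ≡ 0 (mod 9).

[⇐] This fails: take n = 0. Then 0² = 0 ≡ 0 (mod 9), yet 0 ≡ 0 (mod 9), not 3.

(⇒) holds; (⇐) fails.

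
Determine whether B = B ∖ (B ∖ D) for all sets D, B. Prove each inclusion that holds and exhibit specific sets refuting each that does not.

(⊆) fails; (⊇) holds.

(⊇) Let x ∈ B ∖ (B ∖ D). Then x ∈ D ∩ B, from which x ∈ B.

(⊆) This inclusion fails. Take D = ∅, B = {1}; then 1 ∈ B but 1 ∉ B ∖ (B ∖ D).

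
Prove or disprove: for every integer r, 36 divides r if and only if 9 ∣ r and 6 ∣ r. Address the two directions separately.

Only the forward direction holds.

Converse. This fails: take r = 18. Both 9 ∣ 18 and 6 ∣ 18, yet 18 is not a multiple of 36 (since 18 = 0·36 + 18), so 36 ∤ 18.

Forward direction. If 36 ∣ r, write r = 36q. Since 36 = 4·9, r = 9·(4q), so 9 ∣ r; and since 36 = 6·6, r = 6·(6q), so 6 ∣ r.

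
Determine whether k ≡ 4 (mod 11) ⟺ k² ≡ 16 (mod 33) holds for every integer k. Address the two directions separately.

(⇒) This fails: take k = 15. Then 15 ≡ 4 (mod 11), but 15² = 225 ≡ 27 (mod 33), not 16.

(⇐) This fails: take k = 7. Then 7² = 49 ≡ 16 (mod 33), yet 7 ≡ 7 (mod 11), not 4.

(⇒) fails and (⇐) fails.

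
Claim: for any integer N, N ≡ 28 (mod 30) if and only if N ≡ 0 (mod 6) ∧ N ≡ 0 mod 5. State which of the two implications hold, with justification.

Neither implication holds.

(→) This fails: N = 28 gives 28 ≡ 28 (mod 30) but 28 ≡ 4 (mod 6), so the conjunction on the right does not hold.

(←) This fails: N = 0 satisfies both congruences on the right (0 ≡ 0 mod 6 and 0 ≡ 0 mod 5) yet 0 ≡ 0 (mod 30), not 28.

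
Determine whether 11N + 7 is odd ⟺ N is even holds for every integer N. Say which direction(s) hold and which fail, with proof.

Forward direction. Suppose 11N + 7 is odd. Since 11 is odd, 11N and N have the same parity, so 11N + 7 ≡ N + 7 (mod 2). As 7 is odd, 11N + 7 is odd exactly when N is even. Thus N is even.

Converse. Suppose N is even; write N = 2j. Then 11N + 7 = 11·(2j) + 7 = 2·11j + 7, which is odd.

Both directions hold; the statement is true.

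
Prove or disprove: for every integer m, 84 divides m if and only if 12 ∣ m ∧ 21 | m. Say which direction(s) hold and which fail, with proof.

(⇒) If 84 ∣ m, write m = 84q. Since 84 = 7·12, m = 12·(7q), so 12 ∣ m; and since 84 = 4·21, m = 21·(4q), so 21 ∣ m.

(⇐) Suppose 12 ∣ m and 21 ∣ m. Any common multiple of 12 and 21 is a multiple of their lcm; here lcm(12, 21) = 12·21/gcd(12, 21) = 252/3 = 84, so 84 ∣ m.

Both implications hold.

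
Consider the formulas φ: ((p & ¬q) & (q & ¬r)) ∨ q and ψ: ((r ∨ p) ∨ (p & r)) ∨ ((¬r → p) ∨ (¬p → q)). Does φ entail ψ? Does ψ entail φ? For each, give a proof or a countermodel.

Only the forward direction holds.

(⟹) Assume the antecedent. If q is true, the consequent reduces to true regardless of the other variables. If q is false, the antecedent cannot hold. Either way the consequent holds.

(⟸) This fails. Under q = F, r = T, p = F, the left side is false but the right side is true.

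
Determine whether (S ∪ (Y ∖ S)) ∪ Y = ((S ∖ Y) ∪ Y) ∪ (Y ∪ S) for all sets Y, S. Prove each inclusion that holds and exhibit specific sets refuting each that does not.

(⊆) Let x ∈ (S ∪ (Y ∖ S)) ∪ Y. Then either x ∈ Y and x ∉ S; or x ∈ S and x ∉ Y; or x ∈ Y ∩ S. In each case x ∈ ((S ∖ Y) ∪ Y) ∪ (Y ∪ S), so (S ∪ (Y ∖ S)) ∪ Y ⊆ ((S ∖ Y) ∪ Y) ∪ (Y ∪ S).

(⊇) Let x ∈ ((S ∖ Y) ∪ Y) ∪ (Y ∪ S). Then either x ∈ Y and x ∉ S; or x ∈ S and x ∉ Y; or x ∈ Y ∩ S. In each case x ∈ (S ∪ (Y ∖ S)) ∪ Y, so ((S ∖ Y) ∪ Y) ∪ (Y ∪ S) ⊆ (S ∪ (Y ∖ S)) ∪ Y.

Both inclusions hold.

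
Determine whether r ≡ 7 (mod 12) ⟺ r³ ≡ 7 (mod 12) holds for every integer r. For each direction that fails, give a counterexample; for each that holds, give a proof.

Both implications hold.

(⟹) Suppose r ≡ 7 (mod 12). Write r = 12j + 7. Then (12j + 7)³ = 1728j³ + 3024j² + 1764j + 343 = 12(144j³ + 252j² + 147j + 28) + 7, so r³ ≡ 7 (mod 12).

(⟸) Conversely, suppose r³ ≡ 7 (mod 12). The only residue r in {0, …, 11} with r³ ≡ 7 (mod 12) is r = 7, so r ≡ 7 (mod 12).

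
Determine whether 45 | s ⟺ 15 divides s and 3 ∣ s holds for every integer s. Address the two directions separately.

(⇒) If 45 ∣ s, write s = 45q. Since 45 = 3·15, s = 15·(3q), so 15 ∣ s; and since 45 = 15·3, s = 3·(15q), so 3 ∣ s.

(⇐) This fails: take s = 15. Both 15 ∣ 15 and 3 ∣ 15, yet 15 is not a multiple of 45 (since 15 = 0·45 + 15), so 45 ∤ 15.

The forward direction holds; the converse fails.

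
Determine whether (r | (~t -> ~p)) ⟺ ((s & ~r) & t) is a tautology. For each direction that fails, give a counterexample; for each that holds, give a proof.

[⇒] This fails. Under t = F, s = F, p = F, r = F, the left side is true but the right side is false.

[⇐] Assume the antecedent. If t is true, r | (~t -> ~p) reduces to true regardless of the other variables. If t is false, the antecedent cannot hold. Either way r | (~t -> ~p) holds.

Only the converse holds.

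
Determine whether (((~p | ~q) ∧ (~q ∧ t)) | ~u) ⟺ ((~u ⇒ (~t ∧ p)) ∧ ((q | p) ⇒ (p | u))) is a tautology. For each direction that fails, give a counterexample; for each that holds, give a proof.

Both directions fail.

(→) This fails. Under u = F, p = F, t = F, q = F, the left side is true but the right side is false.

(←) This fails. Under u = T, p = F, t = F, q = F, the left side is false but the right side is true.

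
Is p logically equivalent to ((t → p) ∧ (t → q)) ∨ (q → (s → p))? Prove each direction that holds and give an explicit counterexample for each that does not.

(⇒) holds; (⇐) fails.

(⟹) Assume the antecedent. If p is true, the consequent reduces to true regardless of the other variables. If p is false, the antecedent cannot hold. Either way the consequent holds.

(⟸) This fails. Under q = F, t = F, s = F, p = F, the left side is false but the right side is true.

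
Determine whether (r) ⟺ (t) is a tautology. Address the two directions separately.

Neither implication holds.

(→) This fails. Under r = T, t = F, the left side is true but the right side is false.

(←) This fails. Under r = F, t = T, the left side is false but the right side is true.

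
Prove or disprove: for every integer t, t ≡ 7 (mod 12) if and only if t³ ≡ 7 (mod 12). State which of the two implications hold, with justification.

Both implications hold.

[⇐] For the converse, argue contrapositively. If t ≢ 7 (mod 12), then t is congruent to one of 0, 1, 2, 3, 4, 5, 6, 8, 9, 10, 11 modulo 12, and these give t³ ≡ 0, 1, 8, 3, 4, 5, 0, 8, 9, 4, 11 respectively — never 7.

[⇒] Suppose t ≡ 7 (mod 12). Write t = 12j + 7. Then (12j + 7)³ = 1728j³ + 3024j² + 1764j + 343 = 12(144j³ + 252j² + 147j + 28) + 7, so t³ ≡ 7 (mod 12).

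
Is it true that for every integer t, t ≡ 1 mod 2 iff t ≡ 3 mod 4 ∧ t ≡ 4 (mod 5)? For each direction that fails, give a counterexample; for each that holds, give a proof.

[⇒] This fails: t = 1 gives 1 ≡ 1 (mod 2) but 1 ≡ 1 (mod 4), so the conjunction on the right does not hold.

[⇐] Conversely, if t ≡ 3 (mod 4) and t ≡ 4 (mod 5), then by the Chinese remainder theorem t ≡ 19 (mod 20). Since 19 ≡ 1 (mod 2) and 2 ∣ 20, we get t ≡ 1 (mod 2).

(⇒) fails; (⇐) holds.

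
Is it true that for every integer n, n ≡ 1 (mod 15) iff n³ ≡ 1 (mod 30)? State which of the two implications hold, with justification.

(⇒) This fails: take n = 16. Then 16 ≡ 1 (mod 15), but 16³ = 4096 ≡ 16 (mod 30), not 1.

(⇐) Conversely, the residues r modulo 30 with r³ ≡ 1 (mod 30) are exactly {1}, and each is ≡ 1 (mod 15).

Not equivalent: only (⇐) holds.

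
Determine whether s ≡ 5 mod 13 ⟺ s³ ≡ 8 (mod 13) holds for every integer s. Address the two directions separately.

Only the forward implication holds.

(←) This fails: take s = 2. Then 2³ = 8 ≡ 8 (mod 13), yet 2 ≡ 2 (mod 13), not 5.

(→) Suppose s ≡ 5 mod 13. Write s = 13j + 5. Then (13j + 5)³ = 2197j³ + 2535j² + 975j + 125 = 13(169j³ + 195j² + 75j + 9) + 8, so s³ ≡ 8 (mod 13).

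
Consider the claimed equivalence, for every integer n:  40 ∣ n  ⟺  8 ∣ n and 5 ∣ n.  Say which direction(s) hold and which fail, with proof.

Both directions hold; the statement is true.

[⇒] If 40 ∣ n, write n = 40q. Since 40 = 5·8, n = 8·(5q), so 8 ∣ n; and since 40 = 8·5, n = 5·(8q), so 5 ∣ n.

[⇐] Suppose 8 ∣ n and 5 ∣ n. Any common multiple of 8 and 5 is a multiple of their lcm; here gcd(8, 5) = 1, so lcm(8, 5) = 8·5 = 40, so 40 ∣ n.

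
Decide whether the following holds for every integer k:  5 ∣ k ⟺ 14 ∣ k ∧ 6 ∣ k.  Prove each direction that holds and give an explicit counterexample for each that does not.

Neither implication holds.

(⟹) This fails: take k = 5. Certainly 5 ∣ 5, but 14 ∤ 5.

(⟸) This fails: take k = 42. Both 14 ∣ 42 and 6 ∣ 42, yet 42 is not a multiple of 5 (since 42 = 8·5 + 2), so 5 ∤ 42.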